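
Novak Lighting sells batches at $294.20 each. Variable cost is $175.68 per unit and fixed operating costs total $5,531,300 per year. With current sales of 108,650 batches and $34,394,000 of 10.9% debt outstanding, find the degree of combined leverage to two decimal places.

3.58

At 108,650 units, contribution = 108,650 × $118.52 = $12,877,198.00.
Subtracting fixed costs: EBIT = $12,877,198.00 − $5,531,300 = $7,345,898.00. Interest = $3,748,946.00, so EBIT − I = $3,596,952.00.
DCL = contribution ÷ (EBIT − I) = $12,877,198.00 ÷ $3,596,952.00 = 3.5800.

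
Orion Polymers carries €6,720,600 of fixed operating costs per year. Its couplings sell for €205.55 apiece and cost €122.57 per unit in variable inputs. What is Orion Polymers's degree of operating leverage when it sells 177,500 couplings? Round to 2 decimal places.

Contribution at this volume is 177,500 × €82.98 = €14,728,950.00.
Subtracting fixed costs: EBIT = €14,728,950.00 − €6,720,600 = €8,008,350.00.
So DOL = total CM / EBIT = €14,728,950.00 / €8,008,350.00 = 1.8392.

1.84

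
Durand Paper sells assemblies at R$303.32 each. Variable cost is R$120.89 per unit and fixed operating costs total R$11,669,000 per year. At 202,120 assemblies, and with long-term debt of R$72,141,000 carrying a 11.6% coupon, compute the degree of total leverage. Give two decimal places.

2.19

At 202,120 units, contribution = 202,120 × R$182.43 = R$36,872,751.60.
Subtracting fixed costs: EBIT = R$36,872,751.60 − R$11,669,000 = R$25,203,751.60. Interest = R$8,368,356.00, so EBIT − I = R$16,835,395.60.
DCL = contribution ÷ (EBIT − I) = R$36,872,751.60 ÷ R$16,835,395.60 = 2.1902.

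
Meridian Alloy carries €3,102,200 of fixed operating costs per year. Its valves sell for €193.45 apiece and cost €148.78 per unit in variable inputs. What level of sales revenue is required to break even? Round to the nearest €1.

€13,434,533

CM per unit = €193.45 − €148.78 = €44.67; CM ratio = €44.67 / €193.45 = 0.2309.
Break-even sales = FC ÷ CM ratio = €3,102,200 × €193.45 / €44.67 = €13,434,533.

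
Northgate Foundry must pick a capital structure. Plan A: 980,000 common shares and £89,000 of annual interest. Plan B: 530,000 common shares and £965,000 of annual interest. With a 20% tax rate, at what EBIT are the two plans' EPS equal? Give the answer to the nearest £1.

At indifference, (EBIT − 89,000)(1 − t)/980,000 = (EBIT − 965,000)(1 − t)/530,000.
Cancelling (1 − t) and cross-multiplying: 530,000·(EBIT − 89,000) = 980,000·(EBIT − 965,000).
Solving, EBIT = (965,000·980,000 − 89,000·530,000) / (980,000 − 530,000) = 898,530,000,000 / 450,000 = 1,996,733.33.

£1,996,733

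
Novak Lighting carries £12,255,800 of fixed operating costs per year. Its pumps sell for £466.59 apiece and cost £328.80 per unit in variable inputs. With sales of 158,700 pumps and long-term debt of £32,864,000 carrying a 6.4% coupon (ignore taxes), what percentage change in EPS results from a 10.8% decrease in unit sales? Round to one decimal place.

Contribution at this volume is 158,700 × £137.79 = £21,867,273.00.
EBIT = £21,867,273.00 − £12,255,800 = £9,611,473.00.
Interest = £2,103,296.00, so EBIT − I = £7,508,177.00.
DCL = total CM / (EBIT − I) = £21,867,273.00 / £7,508,177.00 = 2.9125.
%ΔEPS = DCL × %ΔSales = 2.9125 × -10.8% = -31.5%.

-31.5%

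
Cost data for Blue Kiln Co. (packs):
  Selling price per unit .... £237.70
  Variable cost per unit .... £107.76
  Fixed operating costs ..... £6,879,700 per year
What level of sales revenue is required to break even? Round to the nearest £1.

Contribution margin per unit = £237.70 − £107.76 = £129.94, a CM ratio of £129.94 ÷ £237.70 = 0.5467.
Break-even revenue = fixed costs × price ÷ CM = £6,879,700 × £237.70 ÷ £129.94 = £12,585,075.

£12,585,075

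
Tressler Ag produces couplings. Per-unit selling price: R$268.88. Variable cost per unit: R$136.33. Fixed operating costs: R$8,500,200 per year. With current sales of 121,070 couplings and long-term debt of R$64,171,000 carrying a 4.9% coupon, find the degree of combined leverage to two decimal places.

3.64

Total contribution margin = 121,070 × R$132.55 = R$16,047,828.50.
Operating income = contribution − fixed costs = R$16,047,828.50 − R$8,500,200 = R$7,547,628.50. Interest = R$3,144,379.00.
DOL = R$16,047,828.50 ÷ R$7,547,628.50 = 2.1262; DFL = R$7,547,628.50 ÷ R$4,403,249.50 = 1.7141.
DCL = DOL × DFL = 2.1262 × 1.7141 = 3.6445.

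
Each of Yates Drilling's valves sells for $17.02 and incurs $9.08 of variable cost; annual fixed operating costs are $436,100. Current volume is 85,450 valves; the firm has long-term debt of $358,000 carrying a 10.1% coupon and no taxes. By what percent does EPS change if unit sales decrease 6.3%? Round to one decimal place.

-20.7%

Contribution at this volume is 85,450 × $7.94 = $678,473.00.
EBIT = $678,473.00 − $436,100 = $242,373.00.
Interest = $36,158.00, so EBIT − I = $206,215.00.
Degree of combined leverage = contribution ÷ (EBIT − I) = $678,473.00 ÷ $206,215.00 = 3.2901.
%ΔEPS = DCL × %ΔSales = 3.2901 × -6.3% = -20.7%.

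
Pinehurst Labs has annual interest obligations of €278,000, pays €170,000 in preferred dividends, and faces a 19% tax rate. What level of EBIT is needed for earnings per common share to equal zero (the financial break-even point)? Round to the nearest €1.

Grossing the preferred dividend up to pre-tax terms: €170,000 / (1 − 0.19) = €209,876.54.
Financial break-even EBIT = interest + D_p ÷ (1 − t) = €278,000 + €209,876.54 = €487,876.54.

€487,877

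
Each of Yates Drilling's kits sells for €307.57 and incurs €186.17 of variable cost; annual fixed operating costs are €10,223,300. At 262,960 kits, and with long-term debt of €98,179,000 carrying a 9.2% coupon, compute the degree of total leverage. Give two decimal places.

Total contribution margin = 262,960 × €121.40 = €31,923,344.00.
Subtracting fixed costs: EBIT = €31,923,344.00 − €10,223,300 = €21,700,044.00. Interest = €9,032,468.00.
DOL = €31,923,344.00 ÷ €21,700,044.00 = 1.4711; DFL = €21,700,044.00 ÷ €12,667,576.00 = 1.7130.
Combined leverage = 1.4711 × 1.7130 = 2.5200.

2.52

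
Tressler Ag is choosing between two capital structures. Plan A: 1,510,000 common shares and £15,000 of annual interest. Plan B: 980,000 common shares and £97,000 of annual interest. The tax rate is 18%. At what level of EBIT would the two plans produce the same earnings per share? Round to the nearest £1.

Set EPS_A = EPS_B: (EBIT − £15,000)(1 − 0.18) ÷ 1,510,000 = (EBIT − £97,000)(1 − 0.18) ÷ 980,000.
Cancelling (1 − t) and cross-multiplying: 980,000·(EBIT − 15,000) = 1,510,000·(EBIT − 97,000).
Solving, EBIT = (97,000·1,510,000 − 15,000·980,000) / (1,510,000 − 980,000) = 131,770,000,000 / 530,000 = 248,622.64.

£248,623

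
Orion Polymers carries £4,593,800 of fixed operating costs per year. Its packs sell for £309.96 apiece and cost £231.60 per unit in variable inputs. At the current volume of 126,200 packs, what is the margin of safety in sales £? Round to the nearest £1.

Contribution margin per unit = £309.96 − £231.60 = £78.36. Break-even units = £4,593,800 ÷ £78.36 = 58,624.30; break-even revenue = 58,624.30 × £309.96 = £18,171,187.44.
Current sales = 126,200 × £309.96 = £39,116,952.00.
Margin of safety = £39,116,952.00 − £18,171,187.44 = £20,945,765.

£20,945,765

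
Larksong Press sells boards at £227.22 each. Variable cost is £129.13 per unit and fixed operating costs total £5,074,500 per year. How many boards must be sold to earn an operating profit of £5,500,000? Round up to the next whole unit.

Contribution margin per unit = £227.22 − £129.13 = £98.09.
Need Q such that Q × £98.09 − £5,074,500 = £5,500,000, i.e. Q = £10,574,500 / £98.09 = 107,804.06 → 107,805.

107,805 boards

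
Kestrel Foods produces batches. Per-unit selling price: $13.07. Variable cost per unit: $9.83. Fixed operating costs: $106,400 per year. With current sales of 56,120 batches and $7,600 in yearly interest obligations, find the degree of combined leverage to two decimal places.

2.68

Total contribution margin = 56,120 × $3.24 = $181,828.80.
Subtracting fixed costs: EBIT = $181,828.80 − $106,400 = $75,428.80. Interest = $7,600.00, so EBIT − I = $67,828.80.
DCL = contribution ÷ (EBIT − I) = $181,828.80 ÷ $67,828.80 = 2.6807.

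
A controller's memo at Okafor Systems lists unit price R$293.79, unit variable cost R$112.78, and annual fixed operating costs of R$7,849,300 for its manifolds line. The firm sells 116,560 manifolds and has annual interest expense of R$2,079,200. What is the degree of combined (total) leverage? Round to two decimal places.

1.89

Contribution at this volume is 116,560 × R$181.01 = R$21,098,525.60.
Operating income = contribution − fixed costs = R$21,098,525.60 − R$7,849,300 = R$13,249,225.60. Interest = R$2,079,200.00.
DOL = R$21,098,525.60 ÷ R$13,249,225.60 = 1.5924; DFL = R$13,249,225.60 ÷ R$11,170,025.60 = 1.1861.
Combined leverage = 1.5924 × 1.1861 = 1.8887.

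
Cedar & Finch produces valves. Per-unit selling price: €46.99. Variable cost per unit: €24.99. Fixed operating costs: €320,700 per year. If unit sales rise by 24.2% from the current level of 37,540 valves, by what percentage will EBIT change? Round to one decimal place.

+39.6%

Total contribution margin = 37,540 × €22.00 = €825,880.00.
EBIT = €825,880.00 − €320,700 = €505,180.00.
Degree of operating leverage = €825,880.00 / €505,180.00 = 1.6348.
So EBIT moves 1.6348 × (+24.2%) = +39.6%.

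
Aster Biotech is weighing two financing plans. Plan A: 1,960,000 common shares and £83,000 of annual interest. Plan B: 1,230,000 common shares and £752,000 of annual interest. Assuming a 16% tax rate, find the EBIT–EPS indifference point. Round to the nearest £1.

Set EPS_A = EPS_B: (EBIT − £83,000)(1 − 0.16) ÷ 1,960,000 = (EBIT − £752,000)(1 − 0.16) ÷ 1,230,000.
The (1 − t) factor cancels: (EBIT − 83,000) × 1,230,000 = (EBIT − 752,000) × 1,960,000.
EBIT × (1,960,000 − 1,230,000) = 752,000 × 1,960,000 − 83,000 × 1,230,000 = 1,371,830,000,000, so EBIT = 1,371,830,000,000 ÷ 730,000 = 1,879,219.18.

£1,879,219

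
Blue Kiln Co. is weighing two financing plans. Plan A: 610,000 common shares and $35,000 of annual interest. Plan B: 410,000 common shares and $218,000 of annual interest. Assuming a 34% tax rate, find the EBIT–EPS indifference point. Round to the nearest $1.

At indifference, (EBIT − 35,000)(1 − t)/610,000 = (EBIT − 218,000)(1 − t)/410,000.
Cancelling (1 − t) and cross-multiplying: 410,000·(EBIT − 35,000) = 610,000·(EBIT − 218,000).
EBIT × (610,000 − 410,000) = 218,000 × 610,000 − 35,000 × 410,000 = 118,630,000,000, so EBIT = 118,630,000,000 ÷ 200,000 = 593,150.00.

$593,150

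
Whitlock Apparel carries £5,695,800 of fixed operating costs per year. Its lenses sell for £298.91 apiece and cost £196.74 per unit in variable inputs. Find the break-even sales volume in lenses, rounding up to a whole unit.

Contribution margin per unit = £298.91 − £196.74 = £102.17.
Break-even Q = £5,695,800 / £102.17 = 55,748.26 → 55,749 lenses.

55,749 lenses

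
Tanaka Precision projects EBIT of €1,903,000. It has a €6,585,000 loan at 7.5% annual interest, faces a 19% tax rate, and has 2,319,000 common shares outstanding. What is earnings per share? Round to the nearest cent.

€0.49

Interest = €493,875.00, so EBT = €1,903,000 − €493,875.00 = €1,409,125.00.
After tax at 19%: net income = €1,409,125.00 × 0.81 = €1,141,391.25.
Per share: €1,141,391.25 / 2,319,000 shares = €0.49.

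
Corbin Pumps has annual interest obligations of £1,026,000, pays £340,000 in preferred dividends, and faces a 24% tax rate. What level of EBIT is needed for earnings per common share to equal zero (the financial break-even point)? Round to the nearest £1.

Grossing the preferred dividend up to pre-tax terms: £340,000 / (1 − 0.24) = £447,368.42.
EPS = 0 when EBIT covers interest plus the pre-tax preferred burden: £1,026,000 + £447,368.42 = £1,473,368.42.

£1,473,368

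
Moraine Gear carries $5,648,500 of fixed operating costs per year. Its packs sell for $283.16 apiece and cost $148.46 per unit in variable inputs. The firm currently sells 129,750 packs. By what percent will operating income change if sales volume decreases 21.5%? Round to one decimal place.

-31.8%

At 129,750 units, contribution = 129,750 × $134.70 = $17,477,325.00.
Operating income = contribution − fixed costs = $17,477,325.00 − $5,648,500 = $11,828,825.00.
So DOL = total CM / EBIT = $17,477,325.00 / $11,828,825.00 = 1.4775.
Operating income changes by 1.4775 × -21.5% = -31.8%.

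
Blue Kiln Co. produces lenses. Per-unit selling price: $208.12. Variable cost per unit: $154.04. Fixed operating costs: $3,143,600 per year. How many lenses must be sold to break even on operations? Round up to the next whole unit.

58,129 lenses

Contribution margin per unit = $208.12 − $154.04 = $54.08.
Break-even volume = fixed costs ÷ CM per unit = $3,143,600 ÷ $54.08 = 58,128.70, so 58,129 lenses.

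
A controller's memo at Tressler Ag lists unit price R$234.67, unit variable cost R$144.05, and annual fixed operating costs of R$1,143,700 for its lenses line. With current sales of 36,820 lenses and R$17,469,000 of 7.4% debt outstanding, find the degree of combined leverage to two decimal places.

Contribution at this volume is 36,820 × R$90.62 = R$3,336,628.40.
Subtracting fixed costs: EBIT = R$3,336,628.40 − R$1,143,700 = R$2,192,928.40. Interest = R$1,292,706.00.
DOL = R$3,336,628.40 ÷ R$2,192,928.40 = 1.5215; DFL = R$2,192,928.40 ÷ R$900,222.40 = 2.4360.
DCL = DOL × DFL = 1.5215 × 2.4360 = 3.7064.

3.71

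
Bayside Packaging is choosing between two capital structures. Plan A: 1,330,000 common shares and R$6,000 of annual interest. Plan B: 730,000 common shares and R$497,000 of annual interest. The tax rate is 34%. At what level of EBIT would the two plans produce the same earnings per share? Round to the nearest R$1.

R$1,094,383

At indifference, (EBIT − 6,000)(1 − t)/1,330,000 = (EBIT − 497,000)(1 − t)/730,000.
The (1 − t) factor cancels: (EBIT − 6,000) × 730,000 = (EBIT − 497,000) × 1,330,000.
Solving, EBIT = (497,000·1,330,000 − 6,000·730,000) / (1,330,000 − 730,000) = 656,630,000,000 / 600,000 = 1,094,383.33.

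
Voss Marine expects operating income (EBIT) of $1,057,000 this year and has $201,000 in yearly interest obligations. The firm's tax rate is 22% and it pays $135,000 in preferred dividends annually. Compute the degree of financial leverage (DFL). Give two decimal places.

Interest = $201,000.00.
Pre-tax preferred-dividend burden = $135,000 ÷ (1 − 0.22) = $173,076.92.
DFL = EBIT ÷ [EBIT − I − D_p/(1−t)] = $1,057,000 ÷ [$1,057,000 − $201,000.00 − $173,076.92] = $1,057,000 ÷ $682,923.08 = 1.5478.

1.55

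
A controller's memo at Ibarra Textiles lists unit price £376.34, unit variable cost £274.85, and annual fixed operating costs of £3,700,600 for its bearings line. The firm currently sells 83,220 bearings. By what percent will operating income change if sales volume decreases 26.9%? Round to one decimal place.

Total contribution margin = 83,220 × £101.49 = £8,445,997.80.
Subtracting fixed costs: EBIT = £8,445,997.80 − £3,700,600 = £4,745,397.80.
Degree of operating leverage = £8,445,997.80 / £4,745,397.80 = 1.7798.
So EBIT moves 1.7798 × (-26.9%) = -47.9%.

-47.9%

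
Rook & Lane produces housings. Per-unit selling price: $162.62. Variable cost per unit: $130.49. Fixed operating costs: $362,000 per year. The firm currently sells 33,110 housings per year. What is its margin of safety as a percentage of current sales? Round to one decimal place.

66.0%

Contribution margin per unit = $162.62 − $130.49 = $32.13. Break-even units = $362,000 ÷ $32.13 = 11,266.73; break-even revenue = 11,266.73 × $162.62 = $1,832,195.46.
Current sales = 33,110 × $162.62 = $5,384,348.20.
Margin of safety = ($5,384,348.20 − $1,832,195.46) ÷ $5,384,348.20 = 66.0%.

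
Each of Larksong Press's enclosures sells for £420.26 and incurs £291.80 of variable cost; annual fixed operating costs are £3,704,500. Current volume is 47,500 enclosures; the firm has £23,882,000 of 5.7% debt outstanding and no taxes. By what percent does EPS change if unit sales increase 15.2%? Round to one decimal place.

Contribution at this volume is 47,500 × £128.46 = £6,101,850.00.
Subtracting fixed costs: EBIT = £6,101,850.00 − £3,704,500 = £2,397,350.00.
Interest = £1,361,274.00, so EBIT − I = £1,036,076.00.
Degree of combined leverage = contribution ÷ (EBIT − I) = £6,101,850.00 ÷ £1,036,076.00 = 5.8894.
EPS therefore changes by 5.8894 × (+15.2%) = +89.5%.

+89.5%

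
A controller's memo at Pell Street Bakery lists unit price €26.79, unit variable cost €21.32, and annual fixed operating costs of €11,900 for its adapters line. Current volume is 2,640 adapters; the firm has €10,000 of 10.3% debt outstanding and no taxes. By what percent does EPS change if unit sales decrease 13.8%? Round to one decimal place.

At 2,640 units, contribution = 2,640 × €5.47 = €14,440.80.
Operating income = contribution − fixed costs = €14,440.80 − €11,900 = €2,540.80.
After interest of €1,030.00, pre-tax earnings = €1,510.80.
DCL = total CM / (EBIT − I) = €14,440.80 / €1,510.80 = 9.5584.
%ΔEPS = DCL × %ΔSales = 9.5584 × -13.8% = -131.9%.

-131.9%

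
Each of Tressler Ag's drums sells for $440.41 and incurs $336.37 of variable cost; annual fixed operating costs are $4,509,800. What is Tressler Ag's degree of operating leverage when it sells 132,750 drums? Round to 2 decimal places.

At 132,750 units, contribution = 132,750 × $104.04 = $13,811,310.00.
Operating income = contribution − fixed costs = $13,811,310.00 − $4,509,800 = $9,301,510.00.
Degree of operating leverage = $13,811,310.00 / $9,301,510.00 = 1.4848.

1.48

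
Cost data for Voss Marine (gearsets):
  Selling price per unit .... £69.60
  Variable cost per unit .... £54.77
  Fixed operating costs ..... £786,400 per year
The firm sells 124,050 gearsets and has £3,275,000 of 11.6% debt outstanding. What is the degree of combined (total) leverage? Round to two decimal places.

Contribution at this volume is 124,050 × £14.83 = £1,839,661.50.
Operating income = contribution − fixed costs = £1,839,661.50 − £786,400 = £1,053,261.50. Interest = £379,900.00, so EBIT − I = £673,361.50.
Degree of total leverage = total CM / (EBIT − interest) = £1,839,661.50 / £673,361.50 = 2.7321.

2.73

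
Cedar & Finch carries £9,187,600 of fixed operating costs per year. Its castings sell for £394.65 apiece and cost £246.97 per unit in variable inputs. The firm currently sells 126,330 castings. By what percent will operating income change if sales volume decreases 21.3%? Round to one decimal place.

Total contribution margin = 126,330 × £147.68 = £18,656,414.40.
Operating income = contribution − fixed costs = £18,656,414.40 − £9,187,600 = £9,468,814.40.
DOL = contribution ÷ EBIT = £18,656,414.40 ÷ £9,468,814.40 = 1.9703.
%ΔEBIT = DOL × %ΔSales = 1.9703 × -21.3% = -42.0%.

-42.0%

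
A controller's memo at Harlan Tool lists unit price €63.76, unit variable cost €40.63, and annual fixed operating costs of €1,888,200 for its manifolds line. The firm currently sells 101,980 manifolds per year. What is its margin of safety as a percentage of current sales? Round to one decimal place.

20.0%

Each unit contributes €63.76 − €40.63 = €23.13. Break-even units = €1,888,200 ÷ €23.13 = 81,634.24; break-even revenue = 81,634.24 × €63.76 = €5,204,999.22.
Actual sales revenue = 101,980 × €63.76 = €6,502,244.80.
Margin of safety = (€6,502,244.80 − €5,204,999.22) ÷ €6,502,244.80 = 20.0%.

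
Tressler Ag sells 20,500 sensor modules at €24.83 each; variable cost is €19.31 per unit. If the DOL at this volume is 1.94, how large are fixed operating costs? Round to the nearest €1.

At 20,500 units, contribution = 20,500 × €5.52 = €113,160.00.
DOL = contribution / EBIT, so EBIT = €113,160.00 / 1.94 = €58,329.90.
And FC = contribution − EBIT = €113,160.00 − €58,329.90 = €54,830.

€54,830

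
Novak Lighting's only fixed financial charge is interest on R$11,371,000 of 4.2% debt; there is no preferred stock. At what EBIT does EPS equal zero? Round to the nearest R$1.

R$477,582

Annual interest = 4.2% × R$11,371,000 = R$477,582.00.
Without preferred stock the financial break-even is simply EBIT = interest = R$477,582.00.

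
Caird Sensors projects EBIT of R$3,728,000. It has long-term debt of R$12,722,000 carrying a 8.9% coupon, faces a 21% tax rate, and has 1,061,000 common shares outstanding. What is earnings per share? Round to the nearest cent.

R$1.93

Pre-tax income = R$3,728,000 − R$1,132,258.00 = R$2,595,742.00.
Net income = R$2,595,742.00 × (1 − 0.21) = R$2,050,636.18.
EPS = R$2,050,636.18 ÷ 1,061,000 = R$1.93.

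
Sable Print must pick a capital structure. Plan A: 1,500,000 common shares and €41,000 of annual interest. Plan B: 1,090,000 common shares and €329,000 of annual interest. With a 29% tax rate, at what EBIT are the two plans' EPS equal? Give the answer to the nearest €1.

€1,094,659

Set EPS_A = EPS_B: (EBIT − €41,000)(1 − 0.29) ÷ 1,500,000 = (EBIT − €329,000)(1 − 0.29) ÷ 1,090,000.
The (1 − t) factor cancels: (EBIT − 41,000) × 1,090,000 = (EBIT − 329,000) × 1,500,000.
Solving, EBIT = (329,000·1,500,000 − 41,000·1,090,000) / (1,500,000 − 1,090,000) = 448,810,000,000 / 410,000 = 1,094,658.54.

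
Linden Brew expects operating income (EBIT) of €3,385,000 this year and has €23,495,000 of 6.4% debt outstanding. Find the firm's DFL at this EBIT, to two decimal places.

1.80

Interest = €1,503,680.00.
DFL = EBIT ÷ (EBIT − I) = €3,385,000 ÷ (€3,385,000 − €1,503,680.00) = €3,385,000 ÷ €1,881,320.00 = 1.7993.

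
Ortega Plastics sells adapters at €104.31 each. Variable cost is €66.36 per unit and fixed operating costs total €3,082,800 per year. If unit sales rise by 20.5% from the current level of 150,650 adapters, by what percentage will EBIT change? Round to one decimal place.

Total contribution margin = 150,650 × €37.95 = €5,717,167.50.
Subtracting fixed costs: EBIT = €5,717,167.50 − €3,082,800 = €2,634,367.50.
Degree of operating leverage = €5,717,167.50 / €2,634,367.50 = 2.1702.
%ΔEBIT = DOL × %ΔSales = 2.1702 × +20.5% = +44.5%.

+44.5%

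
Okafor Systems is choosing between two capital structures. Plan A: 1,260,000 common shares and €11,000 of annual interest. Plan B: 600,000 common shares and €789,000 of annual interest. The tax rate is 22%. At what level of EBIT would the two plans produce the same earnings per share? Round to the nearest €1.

At indifference, (EBIT − 11,000)(1 − t)/1,260,000 = (EBIT − 789,000)(1 − t)/600,000.
The (1 − t) factor cancels: (EBIT − 11,000) × 600,000 = (EBIT − 789,000) × 1,260,000.
Solving, EBIT = (789,000·1,260,000 − 11,000·600,000) / (1,260,000 − 600,000) = 987,540,000,000 / 660,000 = 1,496,272.73.

€1,496,273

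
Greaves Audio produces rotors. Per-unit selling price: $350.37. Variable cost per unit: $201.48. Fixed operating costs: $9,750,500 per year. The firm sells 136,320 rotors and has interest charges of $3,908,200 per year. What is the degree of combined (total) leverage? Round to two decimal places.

Total contribution margin = 136,320 × $148.89 = $20,296,684.80.
Operating income = contribution − fixed costs = $20,296,684.80 − $9,750,500 = $10,546,184.80. Interest = $3,908,200.00.
DOL = $20,296,684.80 ÷ $10,546,184.80 = 1.9246; DFL = $10,546,184.80 ÷ $6,637,984.80 = 1.5888.
DCL = DOL × DFL = 1.9246 × 1.5888 = 3.0578.

3.06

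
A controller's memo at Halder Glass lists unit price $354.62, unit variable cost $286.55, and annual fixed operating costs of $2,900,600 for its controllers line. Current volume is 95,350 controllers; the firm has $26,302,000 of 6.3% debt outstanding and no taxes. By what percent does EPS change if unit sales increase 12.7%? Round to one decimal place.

At 95,350 units, contribution = 95,350 × $68.07 = $6,490,474.50.
EBIT = $6,490,474.50 − $2,900,600 = $3,589,874.50.
Interest = $1,657,026.00, so EBIT − I = $1,932,848.50.
Degree of combined leverage = contribution ÷ (EBIT − I) = $6,490,474.50 ÷ $1,932,848.50 = 3.3580.
EPS therefore changes by 3.3580 × (+12.7%) = +42.6%.

+42.6%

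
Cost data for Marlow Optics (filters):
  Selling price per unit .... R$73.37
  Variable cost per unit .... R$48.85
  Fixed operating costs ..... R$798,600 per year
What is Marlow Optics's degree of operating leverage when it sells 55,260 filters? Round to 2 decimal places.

2.44

Contribution at this volume is 55,260 × R$24.52 = R$1,354,975.20.
Operating income = contribution − fixed costs = R$1,354,975.20 − R$798,600 = R$556,375.20.
Degree of operating leverage = R$1,354,975.20 / R$556,375.20 = 2.4354.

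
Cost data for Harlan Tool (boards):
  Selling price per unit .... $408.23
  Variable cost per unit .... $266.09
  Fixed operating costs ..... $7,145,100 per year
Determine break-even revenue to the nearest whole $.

$20,520,924

CM per unit = $408.23 − $266.09 = $142.14; CM ratio = $142.14 / $408.23 = 0.3482.
Break-even sales = FC ÷ CM ratio = $7,145,100 × $408.23 / $142.14 = $20,520,924.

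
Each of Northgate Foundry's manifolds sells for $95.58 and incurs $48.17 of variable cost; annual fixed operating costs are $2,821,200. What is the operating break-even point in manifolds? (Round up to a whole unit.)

59,507 manifolds

Unit CM = price − variable cost = $95.58 − $48.17 = $47.41.
Break-even Q = $2,821,200 / $47.41 = 59,506.43 → 59,507 manifolds.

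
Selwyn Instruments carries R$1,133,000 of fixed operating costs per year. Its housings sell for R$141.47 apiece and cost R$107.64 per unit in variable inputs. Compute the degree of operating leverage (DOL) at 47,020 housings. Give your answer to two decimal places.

3.48

Contribution at this volume is 47,020 × R$33.83 = R$1,590,686.60.
Operating income = contribution − fixed costs = R$1,590,686.60 − R$1,133,000 = R$457,686.60.
So DOL = total CM / EBIT = R$1,590,686.60 / R$457,686.60 = 3.4755.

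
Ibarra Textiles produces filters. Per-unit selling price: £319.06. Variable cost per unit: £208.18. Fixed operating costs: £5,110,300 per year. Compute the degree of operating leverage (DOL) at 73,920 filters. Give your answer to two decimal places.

2.66

Contribution at this volume is 73,920 × £110.88 = £8,196,249.60.
EBIT = £8,196,249.60 − £5,110,300 = £3,085,949.60.
DOL = contribution ÷ EBIT = £8,196,249.60 ÷ £3,085,949.60 = 2.6560.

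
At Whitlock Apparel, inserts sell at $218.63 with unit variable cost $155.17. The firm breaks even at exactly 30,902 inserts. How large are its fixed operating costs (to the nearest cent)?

Each unit contributes $218.63 − $155.17 = $63.46.
Fixed costs = break-even units × CM = 30,902 × $63.46 = $1,961,040.92.

$1,961,040.92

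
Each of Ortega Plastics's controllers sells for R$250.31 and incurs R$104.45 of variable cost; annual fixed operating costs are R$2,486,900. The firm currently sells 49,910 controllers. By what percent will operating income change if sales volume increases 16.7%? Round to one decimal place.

+25.4%

At 49,910 units, contribution = 49,910 × R$145.86 = R$7,279,872.60.
EBIT = R$7,279,872.60 − R$2,486,900 = R$4,792,972.60.
DOL = contribution ÷ EBIT = R$7,279,872.60 ÷ R$4,792,972.60 = 1.5189.
Operating income changes by 1.5189 × +16.7% = +25.4%.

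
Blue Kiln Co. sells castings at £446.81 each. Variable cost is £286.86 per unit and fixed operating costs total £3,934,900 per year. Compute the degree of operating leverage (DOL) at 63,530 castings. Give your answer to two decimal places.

1.63

Total contribution margin = 63,530 × £159.95 = £10,161,623.50.
Operating income = contribution − fixed costs = £10,161,623.50 − £3,934,900 = £6,226,723.50.
Degree of operating leverage = £10,161,623.50 / £6,226,723.50 = 1.6319.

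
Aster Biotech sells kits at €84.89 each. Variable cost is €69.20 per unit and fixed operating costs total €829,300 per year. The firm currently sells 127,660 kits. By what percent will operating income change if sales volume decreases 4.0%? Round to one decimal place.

-6.8%

Total contribution margin = 127,660 × €15.69 = €2,002,985.40.
EBIT = €2,002,985.40 − €829,300 = €1,173,685.40.
Degree of operating leverage = €2,002,985.40 / €1,173,685.40 = 1.7066.
%ΔEBIT = DOL × %ΔSales = 1.7066 × -4.0% = -6.8%.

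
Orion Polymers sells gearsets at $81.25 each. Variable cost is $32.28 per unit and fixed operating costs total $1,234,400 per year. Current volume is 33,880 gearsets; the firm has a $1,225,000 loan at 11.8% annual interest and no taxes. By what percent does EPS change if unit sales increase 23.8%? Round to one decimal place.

+140.9%

Total contribution margin = 33,880 × $48.97 = $1,659,103.60.
Operating income = contribution − fixed costs = $1,659,103.60 − $1,234,400 = $424,703.60.
After interest of $144,550.00, pre-tax earnings = $280,153.60.
DCL = total CM / (EBIT − I) = $1,659,103.60 / $280,153.60 = 5.9221.
%ΔEPS = DCL × %ΔSales = 5.9221 × +23.8% = +140.9%.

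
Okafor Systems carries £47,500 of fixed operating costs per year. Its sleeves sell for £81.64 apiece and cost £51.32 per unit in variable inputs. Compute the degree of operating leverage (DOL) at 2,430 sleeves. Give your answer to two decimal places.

At 2,430 units, contribution = 2,430 × £30.32 = £73,677.60.
Operating income = contribution − fixed costs = £73,677.60 − £47,500 = £26,177.60.
DOL = contribution ÷ EBIT = £73,677.60 ÷ £26,177.60 = 2.8145.

2.81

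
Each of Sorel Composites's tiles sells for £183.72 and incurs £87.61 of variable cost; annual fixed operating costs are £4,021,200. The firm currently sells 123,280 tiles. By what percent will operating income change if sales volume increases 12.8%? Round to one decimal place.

+19.4%

Contribution at this volume is 123,280 × £96.11 = £11,848,440.80.
EBIT = £11,848,440.80 − £4,021,200 = £7,827,240.80.
So DOL = total CM / EBIT = £11,848,440.80 / £7,827,240.80 = 1.5137.
%ΔEBIT = DOL × %ΔSales = 1.5137 × +12.8% = +19.4%.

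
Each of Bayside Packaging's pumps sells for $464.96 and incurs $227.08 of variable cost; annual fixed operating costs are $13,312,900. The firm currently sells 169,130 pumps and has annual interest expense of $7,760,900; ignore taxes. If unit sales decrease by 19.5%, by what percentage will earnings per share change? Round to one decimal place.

-40.9%

Total contribution margin = 169,130 × $237.88 = $40,232,644.40.
Operating income = contribution − fixed costs = $40,232,644.40 − $13,312,900 = $26,919,744.40.
Interest = $7,760,900.00, so EBIT − I = $19,158,844.40.
Degree of combined leverage = contribution ÷ (EBIT − I) = $40,232,644.40 ÷ $19,158,844.40 = 2.1000.
EPS therefore changes by 2.1000 × (-19.5%) = -40.9%.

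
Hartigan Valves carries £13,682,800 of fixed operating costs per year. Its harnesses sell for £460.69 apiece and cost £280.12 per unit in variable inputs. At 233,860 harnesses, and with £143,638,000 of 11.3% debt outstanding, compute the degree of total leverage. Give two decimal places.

3.43

Total contribution margin = 233,860 × £180.57 = £42,228,100.20.
Subtracting fixed costs: EBIT = £42,228,100.20 − £13,682,800 = £28,545,300.20. Interest = £16,231,094.00, so EBIT − I = £12,314,206.20.
Degree of total leverage = total CM / (EBIT − interest) = £42,228,100.20 / £12,314,206.20 = 3.4292.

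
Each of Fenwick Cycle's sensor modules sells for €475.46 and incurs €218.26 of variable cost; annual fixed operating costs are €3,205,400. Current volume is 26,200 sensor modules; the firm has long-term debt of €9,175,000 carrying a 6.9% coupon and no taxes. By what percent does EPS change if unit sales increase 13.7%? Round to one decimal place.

At 26,200 units, contribution = 26,200 × €257.20 = €6,738,640.00.
EBIT = €6,738,640.00 − €3,205,400 = €3,533,240.00.
After interest of €633,075.00, pre-tax earnings = €2,900,165.00.
Degree of combined leverage = contribution ÷ (EBIT − I) = €6,738,640.00 ÷ €2,900,165.00 = 2.3235.
%ΔEPS = DCL × %ΔSales = 2.3235 × +13.7% = +31.8%.

+31.8%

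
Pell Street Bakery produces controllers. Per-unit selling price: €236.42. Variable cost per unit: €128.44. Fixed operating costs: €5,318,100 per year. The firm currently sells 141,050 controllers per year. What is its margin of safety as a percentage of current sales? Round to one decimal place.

Contribution margin per unit = €236.42 − €128.44 = €107.98. Break-even units = €5,318,100 ÷ €107.98 = 49,250.79; break-even revenue = 49,250.79 × €236.42 = €11,643,871.11.
Actual sales revenue = 141,050 × €236.42 = €33,347,041.00.
Margin of safety = (€33,347,041.00 − €11,643,871.11) ÷ €33,347,041.00 = 65.1%.

65.1%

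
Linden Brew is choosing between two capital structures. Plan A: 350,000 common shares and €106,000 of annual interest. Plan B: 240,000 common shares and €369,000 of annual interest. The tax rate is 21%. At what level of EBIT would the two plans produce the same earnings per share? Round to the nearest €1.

€942,818

At indifference, (EBIT − 106,000)(1 − t)/350,000 = (EBIT − 369,000)(1 − t)/240,000.
The (1 − t) factor cancels: (EBIT − 106,000) × 240,000 = (EBIT − 369,000) × 350,000.
EBIT × (350,000 − 240,000) = 369,000 × 350,000 − 106,000 × 240,000 = 103,710,000,000, so EBIT = 103,710,000,000 ÷ 110,000 = 942,818.18.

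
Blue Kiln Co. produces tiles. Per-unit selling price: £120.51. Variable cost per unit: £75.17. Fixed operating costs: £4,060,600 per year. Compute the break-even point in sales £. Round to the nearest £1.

Contribution margin per unit = £120.51 − £75.17 = £45.34, a CM ratio of £45.34 ÷ £120.51 = 0.3762.
Break-even sales = FC ÷ CM ratio = £4,060,600 × £120.51 / £45.34 = £10,792,742.

£10,792,742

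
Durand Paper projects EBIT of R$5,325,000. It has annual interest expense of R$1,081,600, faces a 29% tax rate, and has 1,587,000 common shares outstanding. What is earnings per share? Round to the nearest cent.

Interest = R$1,081,600.00, so EBT = R$5,325,000 − R$1,081,600.00 = R$4,243,400.00.
After tax at 29%: net income = R$4,243,400.00 × 0.71 = R$3,012,814.00.
EPS = R$3,012,814.00 ÷ 1,587,000 = R$1.90.

R$1.90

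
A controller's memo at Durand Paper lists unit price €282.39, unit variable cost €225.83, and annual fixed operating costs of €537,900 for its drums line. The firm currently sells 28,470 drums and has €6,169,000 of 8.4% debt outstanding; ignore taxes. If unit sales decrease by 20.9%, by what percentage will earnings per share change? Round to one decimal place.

At 28,470 units, contribution = 28,470 × €56.56 = €1,610,263.20.
EBIT = €1,610,263.20 − €537,900 = €1,072,363.20.
After interest of €518,196.00, pre-tax earnings = €554,167.20.
DCL = total CM / (EBIT − I) = €1,610,263.20 / €554,167.20 = 2.9057.
EPS therefore changes by 2.9057 × (-20.9%) = -60.7%.

-60.7%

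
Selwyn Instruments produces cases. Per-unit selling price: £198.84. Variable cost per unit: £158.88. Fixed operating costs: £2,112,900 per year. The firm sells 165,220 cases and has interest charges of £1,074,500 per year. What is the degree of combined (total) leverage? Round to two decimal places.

1.93

Total contribution margin = 165,220 × £39.96 = £6,602,191.20.
EBIT = £6,602,191.20 − £2,112,900 = £4,489,291.20. Interest = £1,074,500.00, so EBIT − I = £3,414,791.20.
DCL = contribution ÷ (EBIT − I) = £6,602,191.20 ÷ £3,414,791.20 = 1.9334.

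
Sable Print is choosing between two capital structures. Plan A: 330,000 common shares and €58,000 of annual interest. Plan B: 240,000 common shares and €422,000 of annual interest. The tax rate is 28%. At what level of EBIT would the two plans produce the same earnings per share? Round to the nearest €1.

€1,392,667

At indifference, (EBIT − 58,000)(1 − t)/330,000 = (EBIT − 422,000)(1 − t)/240,000.
Cancelling (1 − t) and cross-multiplying: 240,000·(EBIT − 58,000) = 330,000·(EBIT − 422,000).
EBIT × (330,000 − 240,000) = 422,000 × 330,000 − 58,000 × 240,000 = 125,340,000,000, so EBIT = 125,340,000,000 ÷ 90,000 = 1,392,666.67.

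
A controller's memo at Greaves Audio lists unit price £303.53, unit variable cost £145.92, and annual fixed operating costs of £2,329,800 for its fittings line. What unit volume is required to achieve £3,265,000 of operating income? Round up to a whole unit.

35,498 fittings

Each unit contributes £303.53 − £145.92 = £157.61.
Need Q such that Q × £157.61 − £2,329,800 = £3,265,000, i.e. Q = £5,594,800 / £157.61 = 35,497.75 → 35,498.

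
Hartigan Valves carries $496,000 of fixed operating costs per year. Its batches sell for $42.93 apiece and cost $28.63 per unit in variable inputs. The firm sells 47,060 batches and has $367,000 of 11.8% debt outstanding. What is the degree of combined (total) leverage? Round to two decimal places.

5.04

At 47,060 units, contribution = 47,060 × $14.30 = $672,958.00.
Operating income = contribution − fixed costs = $672,958.00 − $496,000 = $176,958.00. Interest = $43,306.00, so EBIT − I = $133,652.00.
Degree of total leverage = total CM / (EBIT − interest) = $672,958.00 / $133,652.00 = 5.0352.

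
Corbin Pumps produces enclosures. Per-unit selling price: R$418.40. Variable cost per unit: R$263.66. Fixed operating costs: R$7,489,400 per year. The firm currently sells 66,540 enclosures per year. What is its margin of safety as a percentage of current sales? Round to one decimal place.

27.3%

Unit CM = price − variable cost = R$418.40 − R$263.66 = R$154.74. Break-even units = R$7,489,400 ÷ R$154.74 = 48,399.90; break-even revenue = 48,399.90 × R$418.40 = R$20,250,516.74.
Current sales = 66,540 × R$418.40 = R$27,840,336.00.
Margin of safety = (R$27,840,336.00 − R$20,250,516.74) ÷ R$27,840,336.00 = 27.3%.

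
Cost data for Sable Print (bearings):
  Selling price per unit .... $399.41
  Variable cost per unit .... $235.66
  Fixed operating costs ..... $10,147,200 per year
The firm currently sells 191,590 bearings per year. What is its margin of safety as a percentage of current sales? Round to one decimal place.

Contribution margin per unit = $399.41 − $235.66 = $163.75. Break-even units = $10,147,200 ÷ $163.75 = 61,967.63; break-even revenue = 61,967.63 × $399.41 = $24,750,492.53.
Actual sales revenue = 191,590 × $399.41 = $76,522,961.90.
Margin of safety = ($76,522,961.90 − $24,750,492.53) ÷ $76,522,961.90 = 67.7%.

67.7%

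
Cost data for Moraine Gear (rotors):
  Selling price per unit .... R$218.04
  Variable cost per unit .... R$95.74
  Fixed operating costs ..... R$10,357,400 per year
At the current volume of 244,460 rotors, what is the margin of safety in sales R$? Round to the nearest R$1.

Each unit contributes R$218.04 − R$95.74 = R$122.30. Break-even units = R$10,357,400 ÷ R$122.30 = 84,688.47; break-even revenue = 84,688.47 × R$218.04 = R$18,465,474.21.
Current sales = 244,460 × R$218.04 = R$53,302,058.40.
Margin of safety = R$53,302,058.40 − R$18,465,474.21 = R$34,836,584.

R$34,836,584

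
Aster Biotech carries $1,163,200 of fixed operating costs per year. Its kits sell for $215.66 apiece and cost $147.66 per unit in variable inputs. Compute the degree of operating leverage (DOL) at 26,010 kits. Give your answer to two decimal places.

2.92

Contribution at this volume is 26,010 × $68.00 = $1,768,680.00.
EBIT = $1,768,680.00 − $1,163,200 = $605,480.00.
DOL = contribution ÷ EBIT = $1,768,680.00 ÷ $605,480.00 = 2.9211.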